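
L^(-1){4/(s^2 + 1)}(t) 4*sin(t)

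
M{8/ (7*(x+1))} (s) 8*pi*csc (pi*s)/7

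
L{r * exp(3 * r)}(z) (z - 3)^(-2)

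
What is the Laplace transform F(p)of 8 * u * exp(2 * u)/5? 8/(5 * (p - 2)^2)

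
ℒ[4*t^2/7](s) 8/(7*s^3)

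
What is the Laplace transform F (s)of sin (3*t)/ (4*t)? atan (3/s)/4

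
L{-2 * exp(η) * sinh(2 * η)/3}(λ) -4/(3 * (λ - 1)^2 - 12)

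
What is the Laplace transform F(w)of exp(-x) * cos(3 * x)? (w + 1)/((w + 1)^2 + 9)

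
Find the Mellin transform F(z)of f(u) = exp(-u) gamma(z)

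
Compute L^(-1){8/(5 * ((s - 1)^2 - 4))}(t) 4 * exp(t) * sinh(2 * t)/5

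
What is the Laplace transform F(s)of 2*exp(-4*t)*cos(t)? 2*(s+4)/((s+4)^2+1)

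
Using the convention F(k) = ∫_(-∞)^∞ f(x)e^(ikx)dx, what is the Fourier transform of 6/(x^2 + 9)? 2*pi*exp(-3*Abs(k))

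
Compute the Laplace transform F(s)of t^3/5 6/(5*s^4)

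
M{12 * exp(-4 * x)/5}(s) 12 * gamma(s)/(5 * 2^(2 * s))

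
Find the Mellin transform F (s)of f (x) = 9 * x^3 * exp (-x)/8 9 * gamma (s + 3)/8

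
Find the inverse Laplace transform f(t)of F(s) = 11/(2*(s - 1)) 11*exp(t)/2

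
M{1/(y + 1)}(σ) pi * csc(pi * σ)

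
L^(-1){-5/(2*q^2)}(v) -5*v/2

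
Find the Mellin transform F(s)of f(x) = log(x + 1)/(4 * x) -pi * csc(pi * s)/(4 * s - 4)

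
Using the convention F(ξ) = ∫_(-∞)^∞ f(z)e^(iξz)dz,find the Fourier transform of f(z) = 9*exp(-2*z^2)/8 9*sqrt(2)*sqrt(pi)*exp(-ξ^2/8)/16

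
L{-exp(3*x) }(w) -1/(w - 3) 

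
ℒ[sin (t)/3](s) 1/ (3*(s^2 + 1))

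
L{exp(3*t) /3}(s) 1/(3*(s - 3) ) 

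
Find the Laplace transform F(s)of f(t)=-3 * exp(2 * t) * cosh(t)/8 3 * (2 - s)/(8 * ((s - 2)^2 - 1))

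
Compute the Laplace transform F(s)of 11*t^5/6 220/s^6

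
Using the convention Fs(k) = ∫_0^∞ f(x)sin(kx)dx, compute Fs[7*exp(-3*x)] 7*k/(k^2 + 9)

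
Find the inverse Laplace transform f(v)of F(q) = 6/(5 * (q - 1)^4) v^3 * exp(v)/5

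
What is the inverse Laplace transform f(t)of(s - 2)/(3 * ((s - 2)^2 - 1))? exp(2 * t) * cosh(t)/3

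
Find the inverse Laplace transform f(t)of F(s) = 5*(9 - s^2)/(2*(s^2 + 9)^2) -5*t*cos(3*t)/2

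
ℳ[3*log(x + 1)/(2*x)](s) -3*pi*csc(pi*s)/(2*s - 2)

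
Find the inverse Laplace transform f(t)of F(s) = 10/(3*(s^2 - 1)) 10*sinh(t)/3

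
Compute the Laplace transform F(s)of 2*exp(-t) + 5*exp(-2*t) 2/(s + 1) + 5/(s + 2)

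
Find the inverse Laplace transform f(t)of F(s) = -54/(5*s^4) -9*t^3/5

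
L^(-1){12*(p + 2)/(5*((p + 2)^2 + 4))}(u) 12*exp(-2*u)*cos(2*u)/5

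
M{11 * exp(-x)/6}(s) 11 * gamma(s)/6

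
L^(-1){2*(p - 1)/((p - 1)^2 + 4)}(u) 2*exp(u)*cos(2*u)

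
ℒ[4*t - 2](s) 4/s^2 - 2/s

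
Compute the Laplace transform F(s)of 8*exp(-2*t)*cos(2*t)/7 8*(s + 2)/(7*((s + 2)^2 + 4))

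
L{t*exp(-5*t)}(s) (s+5)^(-2)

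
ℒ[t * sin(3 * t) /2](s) 3 * s/(s^2 + 9) ^2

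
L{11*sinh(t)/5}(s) 11/(5*(s^2 - 1))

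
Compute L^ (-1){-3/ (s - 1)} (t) -3*exp (t)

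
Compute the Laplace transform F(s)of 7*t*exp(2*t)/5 7/(5*(s - 2)^2)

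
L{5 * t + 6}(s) 6/s + 5/s^2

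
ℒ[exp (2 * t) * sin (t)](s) 1/ ( (s - 2)^2 + 1)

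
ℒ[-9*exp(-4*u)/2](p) -9/(2*p + 8)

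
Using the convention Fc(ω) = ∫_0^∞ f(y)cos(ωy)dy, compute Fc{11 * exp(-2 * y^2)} 11 * sqrt(2) * sqrt(pi) * exp(-ω^2/8)/4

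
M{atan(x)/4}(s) -pi*sec(pi*s/2)/(8*s)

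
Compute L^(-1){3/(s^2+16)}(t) 3 * sin(4 * t)/4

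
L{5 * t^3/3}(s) 10/s^4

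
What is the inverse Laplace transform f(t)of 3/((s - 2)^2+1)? 3*exp(2*t)*sin(t)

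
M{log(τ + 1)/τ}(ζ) -pi*csc(pi*ζ)/(ζ - 1)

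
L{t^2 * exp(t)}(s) 2/(s - 1)^3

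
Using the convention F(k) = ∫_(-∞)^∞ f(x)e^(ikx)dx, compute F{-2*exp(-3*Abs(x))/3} -4/(k^2 + 9)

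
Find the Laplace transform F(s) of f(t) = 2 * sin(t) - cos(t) 2/(s^2 + 1) - s/(s^2 + 1) 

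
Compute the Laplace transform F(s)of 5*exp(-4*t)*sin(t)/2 5/(2*((s + 4)^2 + 1))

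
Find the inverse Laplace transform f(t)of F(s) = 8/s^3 4*t^2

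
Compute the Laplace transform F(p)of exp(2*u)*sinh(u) 1/((p - 2)^2 - 1)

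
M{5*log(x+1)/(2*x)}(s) -5*pi*csc(pi*s)/(2*s - 2)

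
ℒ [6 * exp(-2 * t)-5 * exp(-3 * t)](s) 6/(s + 2)-5/(s + 3)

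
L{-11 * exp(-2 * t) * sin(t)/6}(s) -11/(6 * (s+2)^2+6)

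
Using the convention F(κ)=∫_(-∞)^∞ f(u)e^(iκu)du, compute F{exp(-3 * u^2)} sqrt(3) * sqrt(pi) * exp(-κ^2/12)/3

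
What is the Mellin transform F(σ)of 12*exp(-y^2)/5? 6*gamma(σ/2)/5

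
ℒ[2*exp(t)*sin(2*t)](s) 4/((s - 1)^2 + 4)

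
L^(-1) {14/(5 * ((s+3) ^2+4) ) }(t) 7 * exp(-3 * t) * sin(2 * t) /5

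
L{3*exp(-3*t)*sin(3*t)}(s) 9/((s + 3)^2 + 9)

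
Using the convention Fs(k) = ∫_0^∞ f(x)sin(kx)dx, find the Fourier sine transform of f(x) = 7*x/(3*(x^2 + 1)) 7*pi*exp(-k)/6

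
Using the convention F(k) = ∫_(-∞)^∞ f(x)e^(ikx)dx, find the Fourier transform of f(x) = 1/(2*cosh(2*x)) pi/(4*cosh(pi*k/4))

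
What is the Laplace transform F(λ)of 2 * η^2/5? 4/(5 * λ^3)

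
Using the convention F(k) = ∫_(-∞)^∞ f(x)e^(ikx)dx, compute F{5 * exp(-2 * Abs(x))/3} 20/(3 * (k^2 + 4))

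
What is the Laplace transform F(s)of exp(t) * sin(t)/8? 1/(8 * ((s - 1)^2 + 1))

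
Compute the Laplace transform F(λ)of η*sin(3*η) 6*λ/(λ^2 + 9)^2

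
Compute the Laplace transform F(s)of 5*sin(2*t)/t 5*atan(2/s)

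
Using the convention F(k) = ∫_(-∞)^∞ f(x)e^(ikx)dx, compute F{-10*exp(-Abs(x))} -20/(k^2 + 1)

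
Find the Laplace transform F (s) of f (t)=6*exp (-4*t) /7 6/ (7*(s + 4) ) 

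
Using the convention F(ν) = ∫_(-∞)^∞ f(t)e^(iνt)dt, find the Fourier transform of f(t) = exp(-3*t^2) sqrt(3)*sqrt(pi)*exp(-ν^2/12)/3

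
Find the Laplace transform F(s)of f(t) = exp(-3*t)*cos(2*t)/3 (s+3)/(3*((s+3)^2+4))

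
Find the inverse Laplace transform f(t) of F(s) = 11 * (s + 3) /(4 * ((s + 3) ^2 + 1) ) 11 * exp(-3 * t) * cos(t) /4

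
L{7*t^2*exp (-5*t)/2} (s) 7/ (s + 5)^3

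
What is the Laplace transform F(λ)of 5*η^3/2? 15/λ^4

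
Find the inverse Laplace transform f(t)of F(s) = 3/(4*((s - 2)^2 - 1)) 3*exp(2*t)*sinh(t)/4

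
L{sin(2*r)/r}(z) atan(2/z)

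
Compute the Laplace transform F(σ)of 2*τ 2/σ^2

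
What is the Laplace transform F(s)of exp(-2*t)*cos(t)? (s + 2)/((s + 2)^2 + 1)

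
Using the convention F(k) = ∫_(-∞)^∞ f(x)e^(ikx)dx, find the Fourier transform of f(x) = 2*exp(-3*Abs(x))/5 12/(5*(k^2 + 9))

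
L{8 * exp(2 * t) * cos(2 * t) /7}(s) 8 * (s - 2) /(7 * ((s - 2) ^2 + 4) ) 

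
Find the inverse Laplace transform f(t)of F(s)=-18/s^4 -3*t^3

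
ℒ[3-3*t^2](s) 3/s - 6/s^3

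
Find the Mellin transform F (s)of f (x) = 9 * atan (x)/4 -9 * pi * sec (pi * s/2)/ (8 * s)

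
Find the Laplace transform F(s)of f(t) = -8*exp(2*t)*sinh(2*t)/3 -16/(3*s*(s - 4))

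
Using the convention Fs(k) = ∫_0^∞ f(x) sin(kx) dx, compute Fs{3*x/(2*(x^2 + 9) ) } 3*pi*exp(-3*k) /4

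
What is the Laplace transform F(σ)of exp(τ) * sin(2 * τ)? 2/((σ - 1)^2 + 4)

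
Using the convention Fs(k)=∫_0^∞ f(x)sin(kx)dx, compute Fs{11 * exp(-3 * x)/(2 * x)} 11 * atan(k/3)/2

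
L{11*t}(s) 11/s^2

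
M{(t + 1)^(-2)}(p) (-pi * p + pi)/sin(pi * p)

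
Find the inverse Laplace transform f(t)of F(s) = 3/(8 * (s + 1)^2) 3 * t * exp(-t)/8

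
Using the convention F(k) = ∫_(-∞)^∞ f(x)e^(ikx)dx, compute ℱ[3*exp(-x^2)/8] 3*sqrt(pi)*exp(-k^2/4)/8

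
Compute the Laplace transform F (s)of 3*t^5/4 90/s^6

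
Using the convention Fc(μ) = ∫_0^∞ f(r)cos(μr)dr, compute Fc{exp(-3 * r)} 3/(μ^2+9)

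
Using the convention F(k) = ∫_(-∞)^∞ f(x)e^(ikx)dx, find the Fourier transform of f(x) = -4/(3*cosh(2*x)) -2*pi/(3*cosh(pi*k/4))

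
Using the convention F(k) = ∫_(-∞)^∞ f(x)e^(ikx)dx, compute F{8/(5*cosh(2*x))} 4*pi/(5*cosh(pi*k/4))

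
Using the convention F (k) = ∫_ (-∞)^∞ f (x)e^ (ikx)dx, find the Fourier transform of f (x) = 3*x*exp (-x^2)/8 3*I*sqrt (pi)*k*exp (-k^2/4)/16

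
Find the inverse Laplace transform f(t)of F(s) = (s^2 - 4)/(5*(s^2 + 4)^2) t*cos(2*t)/5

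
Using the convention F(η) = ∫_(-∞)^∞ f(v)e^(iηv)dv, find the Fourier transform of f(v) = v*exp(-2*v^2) sqrt(2)*I*sqrt(pi)*η*exp(-η^2/8)/8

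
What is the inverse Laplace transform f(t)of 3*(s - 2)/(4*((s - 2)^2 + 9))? 3*exp(2*t)*cos(3*t)/4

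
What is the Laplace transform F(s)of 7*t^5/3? 280/s^6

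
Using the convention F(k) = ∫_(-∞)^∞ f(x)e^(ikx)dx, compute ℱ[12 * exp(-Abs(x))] 24/(k^2 + 1)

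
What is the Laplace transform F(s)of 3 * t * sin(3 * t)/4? 9 * s/(2 * (s^2 + 9)^2)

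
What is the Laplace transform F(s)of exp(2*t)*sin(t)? 1/((s - 2)^2+1)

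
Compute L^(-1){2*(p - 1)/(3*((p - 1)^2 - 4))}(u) 2*exp(u)*cosh(2*u)/3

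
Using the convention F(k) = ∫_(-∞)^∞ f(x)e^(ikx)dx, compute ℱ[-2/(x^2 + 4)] -pi*exp(-2*Abs(k))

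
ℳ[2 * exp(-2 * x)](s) 2^(1 - s) * gamma(s)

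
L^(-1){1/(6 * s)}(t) 1/6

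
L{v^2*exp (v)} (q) 2/ (q - 1)^3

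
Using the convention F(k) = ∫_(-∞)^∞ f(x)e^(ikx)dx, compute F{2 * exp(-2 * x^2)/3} sqrt(2) * sqrt(pi) * exp(-k^2/8)/3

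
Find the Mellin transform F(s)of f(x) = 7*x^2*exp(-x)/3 7*gamma(s + 2)/3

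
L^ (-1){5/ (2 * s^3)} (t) 5 * t^2/4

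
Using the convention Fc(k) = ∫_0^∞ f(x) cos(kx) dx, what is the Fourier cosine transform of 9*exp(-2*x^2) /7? 9*sqrt(2)*sqrt(pi)*exp(-k^2/8) /28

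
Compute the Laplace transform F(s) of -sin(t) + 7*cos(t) 7*s/(s^2 + 1) - 1/(s^2 + 1) 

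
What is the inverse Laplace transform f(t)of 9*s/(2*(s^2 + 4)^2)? 9*t*sin(2*t)/8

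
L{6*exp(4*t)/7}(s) 6/(7*(s - 4))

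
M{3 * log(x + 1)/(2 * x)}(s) -3 * pi * csc(pi * s)/(2 * s - 2)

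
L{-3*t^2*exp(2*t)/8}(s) -3/(4*(s - 2)^3)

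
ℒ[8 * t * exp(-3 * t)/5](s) 8/(5 * (s+3)^2)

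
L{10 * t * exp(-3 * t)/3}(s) 10/(3 * (s+3)^2)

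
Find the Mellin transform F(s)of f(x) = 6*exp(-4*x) 6*gamma(s)/2^(2*s)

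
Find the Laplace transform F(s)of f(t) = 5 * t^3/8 15/(4 * s^4)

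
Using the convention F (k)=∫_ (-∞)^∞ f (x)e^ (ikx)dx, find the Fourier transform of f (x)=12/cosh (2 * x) 6 * pi/cosh (pi * k/4)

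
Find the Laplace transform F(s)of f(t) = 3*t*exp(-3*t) 3/(s + 3)^2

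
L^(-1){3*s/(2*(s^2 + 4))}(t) 3*cos(2*t)/2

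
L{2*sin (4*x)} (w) 8/ (w^2+16)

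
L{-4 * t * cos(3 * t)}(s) 4 * (9 - s^2)/(s^2 + 9)^2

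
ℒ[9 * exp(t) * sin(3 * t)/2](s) 27/(2 * ((s - 1)^2 + 9))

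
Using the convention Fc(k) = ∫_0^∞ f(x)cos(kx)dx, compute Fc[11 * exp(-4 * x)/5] 44/(5 * (k^2 + 16))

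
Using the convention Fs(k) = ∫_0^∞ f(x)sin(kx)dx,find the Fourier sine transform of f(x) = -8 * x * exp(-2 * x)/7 -32 * k/(7 * (k^2 + 4)^2)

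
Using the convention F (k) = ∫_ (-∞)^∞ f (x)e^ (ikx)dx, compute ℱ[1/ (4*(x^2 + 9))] pi*exp (-3*Abs (k))/12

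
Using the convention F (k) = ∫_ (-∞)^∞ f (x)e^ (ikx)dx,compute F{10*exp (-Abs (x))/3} 20/ (3*(k^2 + 1))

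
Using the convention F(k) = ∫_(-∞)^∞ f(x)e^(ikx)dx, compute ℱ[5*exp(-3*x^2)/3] 5*sqrt(3)*sqrt(pi)*exp(-k^2/12)/9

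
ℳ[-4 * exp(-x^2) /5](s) -2 * gamma(s/2) /5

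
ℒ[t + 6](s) 6/s + s^(-2)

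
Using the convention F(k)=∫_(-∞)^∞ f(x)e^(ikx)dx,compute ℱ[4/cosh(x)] 4 * pi/cosh(pi * k/2)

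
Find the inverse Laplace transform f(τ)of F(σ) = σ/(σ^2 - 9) cosh(3 * τ)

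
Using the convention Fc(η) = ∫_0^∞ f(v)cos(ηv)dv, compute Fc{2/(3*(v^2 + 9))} pi*exp(-3*η)/9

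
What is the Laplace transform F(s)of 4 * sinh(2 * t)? 8/(s^2 - 4)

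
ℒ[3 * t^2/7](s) 6/(7 * s^3)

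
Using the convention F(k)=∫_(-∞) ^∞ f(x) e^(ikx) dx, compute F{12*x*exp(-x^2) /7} 6*I*sqrt(pi)*k*exp(-k^2/4) /7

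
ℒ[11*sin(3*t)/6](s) 11/(2*(s^2 + 9))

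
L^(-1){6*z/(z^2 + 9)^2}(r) r*sin(3*r)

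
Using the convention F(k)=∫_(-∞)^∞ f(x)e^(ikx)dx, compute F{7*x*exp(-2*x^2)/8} 7*sqrt(2)*I*sqrt(pi)*k*exp(-k^2/8)/64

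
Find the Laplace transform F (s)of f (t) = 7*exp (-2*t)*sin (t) 7/ ( (s+2)^2+1)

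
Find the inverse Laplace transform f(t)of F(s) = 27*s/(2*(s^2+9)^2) 9*t*sin(3*t)/4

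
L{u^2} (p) 2/p^3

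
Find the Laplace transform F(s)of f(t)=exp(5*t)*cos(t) (s - 5)/((s - 5)^2+1)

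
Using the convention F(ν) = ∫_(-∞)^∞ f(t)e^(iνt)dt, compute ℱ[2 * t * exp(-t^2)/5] I * sqrt(pi) * ν * exp(-ν^2/4)/5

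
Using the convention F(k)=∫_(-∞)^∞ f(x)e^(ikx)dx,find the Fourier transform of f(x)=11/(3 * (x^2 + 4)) 11 * pi * exp(-2 * Abs(k))/6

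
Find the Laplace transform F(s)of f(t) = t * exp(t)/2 1/(2 * (s - 1)^2)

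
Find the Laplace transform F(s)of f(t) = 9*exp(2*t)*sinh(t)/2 9/(2*((s - 2)^2 - 1))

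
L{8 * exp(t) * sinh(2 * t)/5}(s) 16/(5 * ((s - 1)^2 - 4))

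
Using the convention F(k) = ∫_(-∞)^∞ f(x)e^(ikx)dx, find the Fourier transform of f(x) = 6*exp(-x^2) 6*sqrt(pi)*exp(-k^2/4)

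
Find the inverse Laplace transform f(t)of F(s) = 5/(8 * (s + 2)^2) 5 * t * exp(-2 * t)/8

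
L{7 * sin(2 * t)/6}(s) 7/(3 * (s^2 + 4))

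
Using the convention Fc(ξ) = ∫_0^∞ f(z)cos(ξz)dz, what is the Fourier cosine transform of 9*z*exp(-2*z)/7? 9*(4 - ξ^2)/(7*(ξ^2+4)^2)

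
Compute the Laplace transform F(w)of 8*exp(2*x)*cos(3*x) 8*(w - 2)/((w - 2)^2 + 9)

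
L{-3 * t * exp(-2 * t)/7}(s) -3/(7 * (s+2)^2)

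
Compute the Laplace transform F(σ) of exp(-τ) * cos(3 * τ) (σ + 1) /((σ + 1) ^2 + 9) 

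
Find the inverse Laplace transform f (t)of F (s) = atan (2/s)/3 sin (2*t)/ (3*t)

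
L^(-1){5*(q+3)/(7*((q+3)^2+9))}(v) 5*exp(-3*v)*cos(3*v)/7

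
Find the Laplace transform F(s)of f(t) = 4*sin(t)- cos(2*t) 4/(s^2 + 1)- s/(s^2 + 4)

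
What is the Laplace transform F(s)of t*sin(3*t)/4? 3*s/(2*(s^2 + 9)^2)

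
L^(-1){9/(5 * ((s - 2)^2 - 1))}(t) 9 * exp(2 * t) * sinh(t)/5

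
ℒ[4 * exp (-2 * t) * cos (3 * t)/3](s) 4 * (s + 2)/ (3 * ( (s + 2)^2 + 9))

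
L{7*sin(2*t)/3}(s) 14/(3*(s^2 + 4))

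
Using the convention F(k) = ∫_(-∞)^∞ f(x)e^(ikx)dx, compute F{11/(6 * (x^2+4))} 11 * pi * exp(-2 * Abs(k))/12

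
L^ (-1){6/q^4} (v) v^3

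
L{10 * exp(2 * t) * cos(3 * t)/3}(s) 10 * (s - 2)/(3 * ((s - 2)^2 + 9))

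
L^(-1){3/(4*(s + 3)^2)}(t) 3*t*exp(-3*t)/4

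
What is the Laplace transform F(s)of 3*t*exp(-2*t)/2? 3/(2*(s + 2)^2)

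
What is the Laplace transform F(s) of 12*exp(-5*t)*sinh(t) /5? 12/(5*((s + 5) ^2 - 1) ) 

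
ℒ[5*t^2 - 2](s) 10/s^3 - 2/s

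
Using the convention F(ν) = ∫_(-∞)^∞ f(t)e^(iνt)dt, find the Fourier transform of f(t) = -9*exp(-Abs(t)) -18/(ν^2 + 1)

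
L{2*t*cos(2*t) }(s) 2*(s^2 - 4) /(s^2+4) ^2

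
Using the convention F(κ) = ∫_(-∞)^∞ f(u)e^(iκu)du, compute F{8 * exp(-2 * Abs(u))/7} 32/(7 * (κ^2 + 4))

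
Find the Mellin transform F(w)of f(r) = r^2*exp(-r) gamma(w + 2)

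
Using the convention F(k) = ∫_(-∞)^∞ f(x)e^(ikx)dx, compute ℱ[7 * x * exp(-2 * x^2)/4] 7 * sqrt(2) * I * sqrt(pi) * k * exp(-k^2/8)/32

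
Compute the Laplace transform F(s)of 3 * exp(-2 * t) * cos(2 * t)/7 3 * (s + 2)/(7 * ((s + 2)^2 + 4))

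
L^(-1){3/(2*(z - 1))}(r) 3*exp(r)/2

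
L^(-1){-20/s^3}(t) -10*t^2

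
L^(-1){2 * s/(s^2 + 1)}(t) 2 * cos(t)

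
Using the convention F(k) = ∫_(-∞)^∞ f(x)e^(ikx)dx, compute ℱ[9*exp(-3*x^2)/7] 3*sqrt(3)*sqrt(pi)*exp(-k^2/12)/7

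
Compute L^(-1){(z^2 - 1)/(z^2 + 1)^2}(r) r * cos(r)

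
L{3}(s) 3/s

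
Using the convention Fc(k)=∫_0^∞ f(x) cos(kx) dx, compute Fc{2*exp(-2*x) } 4/(k^2 + 4) 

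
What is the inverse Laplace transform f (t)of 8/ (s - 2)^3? 4*t^2*exp (2*t)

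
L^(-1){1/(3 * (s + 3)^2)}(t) t * exp(-3 * t)/3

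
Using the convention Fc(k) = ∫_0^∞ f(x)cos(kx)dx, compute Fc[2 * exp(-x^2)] sqrt(pi) * exp(-k^2/4)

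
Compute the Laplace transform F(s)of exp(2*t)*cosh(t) (s - 2)/((s - 2)^2 - 1)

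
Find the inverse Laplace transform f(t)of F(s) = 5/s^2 5*t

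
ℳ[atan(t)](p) -pi*sec(pi*p/2)/(2*p)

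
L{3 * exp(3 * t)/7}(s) 3/(7 * (s - 3))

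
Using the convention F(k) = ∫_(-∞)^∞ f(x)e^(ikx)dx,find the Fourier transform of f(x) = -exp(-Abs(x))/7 -2/(7 * k^2 + 7)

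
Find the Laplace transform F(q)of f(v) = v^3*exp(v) 6/(q - 1)^4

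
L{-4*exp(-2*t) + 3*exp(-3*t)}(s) 3/(s + 3) - 4/(s + 2)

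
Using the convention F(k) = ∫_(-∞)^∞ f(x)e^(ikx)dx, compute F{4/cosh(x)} 4 * pi/cosh(pi * k/2)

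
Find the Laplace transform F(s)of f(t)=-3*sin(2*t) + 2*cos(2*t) 2*s/(s^2 + 4) - 6/(s^2 + 4)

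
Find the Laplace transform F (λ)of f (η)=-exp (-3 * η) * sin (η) -1/ ( (λ + 3)^2 + 1)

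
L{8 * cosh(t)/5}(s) 8 * s/(5 * (s^2 - 1))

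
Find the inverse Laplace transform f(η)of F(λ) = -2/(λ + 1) -2*exp(-η)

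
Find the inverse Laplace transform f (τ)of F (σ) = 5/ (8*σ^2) 5*τ/8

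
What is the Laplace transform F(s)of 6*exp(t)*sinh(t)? 6/(s*(s - 2))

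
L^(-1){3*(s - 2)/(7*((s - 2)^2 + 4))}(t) 3*exp(2*t)*cos(2*t)/7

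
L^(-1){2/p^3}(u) u^2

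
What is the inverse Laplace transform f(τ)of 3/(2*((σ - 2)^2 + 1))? 3*exp(2*τ)*sin(τ)/2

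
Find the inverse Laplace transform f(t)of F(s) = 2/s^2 2*t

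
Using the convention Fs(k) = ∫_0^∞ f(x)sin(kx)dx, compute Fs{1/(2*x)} pi/4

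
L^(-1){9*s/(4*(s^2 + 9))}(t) 9*cos(3*t)/4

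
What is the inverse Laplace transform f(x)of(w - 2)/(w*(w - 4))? exp(2*x)*cosh(2*x)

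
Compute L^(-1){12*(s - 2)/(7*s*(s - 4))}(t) 12*exp(2*t)*cosh(2*t)/7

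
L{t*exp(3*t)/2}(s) 1/(2*(s - 3)^2)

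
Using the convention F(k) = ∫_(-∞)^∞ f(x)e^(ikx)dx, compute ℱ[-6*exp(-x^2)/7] -6*sqrt(pi)*exp(-k^2/4)/7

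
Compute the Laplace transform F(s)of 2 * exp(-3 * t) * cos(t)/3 2 * (s + 3)/(3 * ((s + 3)^2 + 1))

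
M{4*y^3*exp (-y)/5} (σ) 4*gamma (σ + 3)/5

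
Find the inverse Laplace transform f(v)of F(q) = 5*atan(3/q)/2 5*sin(3*v)/(2*v)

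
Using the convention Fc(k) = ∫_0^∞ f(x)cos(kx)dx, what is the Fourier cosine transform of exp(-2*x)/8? 1/(4*(k^2+4))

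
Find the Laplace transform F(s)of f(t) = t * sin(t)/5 2 * s/(5 * (s^2 + 1)^2)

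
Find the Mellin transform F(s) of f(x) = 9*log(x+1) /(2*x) -9*pi*csc(pi*s) /(2*s - 2) 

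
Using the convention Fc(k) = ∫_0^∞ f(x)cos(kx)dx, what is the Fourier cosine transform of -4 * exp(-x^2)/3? -2 * sqrt(pi) * exp(-k^2/4)/3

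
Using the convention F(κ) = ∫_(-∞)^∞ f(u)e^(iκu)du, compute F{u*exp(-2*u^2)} sqrt(2)*I*sqrt(pi)*κ*exp(-κ^2/8)/8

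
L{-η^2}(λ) -2/λ^3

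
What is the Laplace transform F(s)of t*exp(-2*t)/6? 1/(6*(s+2)^2)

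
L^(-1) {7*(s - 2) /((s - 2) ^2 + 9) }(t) 7*exp(2*t)*cos(3*t) 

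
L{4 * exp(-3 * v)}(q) 4/(q + 3)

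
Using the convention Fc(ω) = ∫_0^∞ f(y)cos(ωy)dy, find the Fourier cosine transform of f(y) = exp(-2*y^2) sqrt(2)*sqrt(pi)*exp(-ω^2/8)/4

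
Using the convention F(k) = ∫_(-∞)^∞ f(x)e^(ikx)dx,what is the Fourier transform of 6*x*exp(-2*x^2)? 3*sqrt(2)*I*sqrt(pi)*k*exp(-k^2/8)/4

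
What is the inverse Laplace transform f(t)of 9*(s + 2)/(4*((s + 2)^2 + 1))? 9*exp(-2*t)*cos(t)/4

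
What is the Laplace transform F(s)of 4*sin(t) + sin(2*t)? 4/(s^2 + 1) + 2/(s^2 + 4)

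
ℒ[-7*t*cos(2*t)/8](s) 7*(4 - s^2)/(8*(s^2 + 4)^2)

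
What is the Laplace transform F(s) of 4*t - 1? 4/s^2 - 1/s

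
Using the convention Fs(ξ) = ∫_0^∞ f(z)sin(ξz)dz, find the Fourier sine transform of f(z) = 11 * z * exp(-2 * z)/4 11 * ξ/(ξ^2 + 4)^2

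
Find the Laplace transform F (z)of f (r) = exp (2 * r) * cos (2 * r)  (z - 2)/ ( (z - 2)^2 + 4)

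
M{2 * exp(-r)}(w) 2 * gamma(w)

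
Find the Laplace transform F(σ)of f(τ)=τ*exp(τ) (σ - 1)^(-2)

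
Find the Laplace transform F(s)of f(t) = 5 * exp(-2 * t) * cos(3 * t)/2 5 * (s + 2)/(2 * ((s + 2)^2 + 9))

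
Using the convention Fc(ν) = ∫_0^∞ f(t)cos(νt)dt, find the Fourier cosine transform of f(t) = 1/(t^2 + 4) pi*exp(-2*ν)/4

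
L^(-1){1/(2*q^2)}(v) v/2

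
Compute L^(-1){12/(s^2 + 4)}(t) 6*sin(2*t)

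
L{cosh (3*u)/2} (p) p/ (2*(p^2 - 9))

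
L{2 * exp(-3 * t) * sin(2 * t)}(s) 4/((s + 3)^2 + 4)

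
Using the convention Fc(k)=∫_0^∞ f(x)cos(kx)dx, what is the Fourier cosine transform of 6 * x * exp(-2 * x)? 6 * (4 - k^2)/(k^2+4)^2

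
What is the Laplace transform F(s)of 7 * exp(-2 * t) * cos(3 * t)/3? 7 * (s + 2)/(3 * ((s + 2)^2 + 9))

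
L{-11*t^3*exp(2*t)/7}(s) -66/(7*(s - 2)^4)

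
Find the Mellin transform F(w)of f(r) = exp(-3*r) gamma(w)/3^w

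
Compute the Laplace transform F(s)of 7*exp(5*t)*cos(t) 7*(s - 5)/((s - 5)^2 + 1)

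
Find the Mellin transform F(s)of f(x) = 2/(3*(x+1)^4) gamma(s)*gamma(4 - s)/9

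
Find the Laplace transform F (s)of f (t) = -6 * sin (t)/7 -6/ (7 * s^2 + 7)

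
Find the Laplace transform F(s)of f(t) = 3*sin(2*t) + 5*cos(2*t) 6/(s^2 + 4) + 5*s/(s^2 + 4)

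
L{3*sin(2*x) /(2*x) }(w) 3*atan(2/w) /2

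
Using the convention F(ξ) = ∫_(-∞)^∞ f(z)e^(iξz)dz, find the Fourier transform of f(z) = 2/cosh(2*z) pi/cosh(pi*ξ/4)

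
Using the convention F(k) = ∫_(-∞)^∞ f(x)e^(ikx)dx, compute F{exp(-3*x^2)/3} sqrt(3)*sqrt(pi)*exp(-k^2/12)/9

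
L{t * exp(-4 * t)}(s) (s + 4)^(-2)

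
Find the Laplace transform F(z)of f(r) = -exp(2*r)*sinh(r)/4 -1/(4*(z - 2)^2 - 4)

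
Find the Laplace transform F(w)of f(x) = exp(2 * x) 1/(w - 2)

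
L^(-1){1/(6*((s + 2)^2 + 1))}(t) exp(-2*t)*sin(t)/6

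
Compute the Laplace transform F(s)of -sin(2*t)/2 -1/(s^2 + 4)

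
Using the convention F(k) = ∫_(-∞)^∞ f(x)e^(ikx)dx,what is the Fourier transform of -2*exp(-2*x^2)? -sqrt(2)*sqrt(pi)*exp(-k^2/8)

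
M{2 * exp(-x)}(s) 2 * gamma(s)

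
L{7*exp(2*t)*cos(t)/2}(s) 7*(s - 2)/(2*((s - 2)^2 + 1))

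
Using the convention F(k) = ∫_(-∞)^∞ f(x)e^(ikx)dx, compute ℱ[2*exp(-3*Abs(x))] 12/(k^2 + 9)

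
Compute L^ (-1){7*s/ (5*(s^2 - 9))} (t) 7*cosh (3*t)/5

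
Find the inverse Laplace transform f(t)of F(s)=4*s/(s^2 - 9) 4*cosh(3*t)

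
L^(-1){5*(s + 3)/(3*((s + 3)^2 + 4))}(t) 5*exp(-3*t)*cos(2*t)/3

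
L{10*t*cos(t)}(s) 10*(s^2-1)/(s^2 + 1)^2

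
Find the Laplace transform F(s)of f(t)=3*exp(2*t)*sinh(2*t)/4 3/(2*s*(s - 4))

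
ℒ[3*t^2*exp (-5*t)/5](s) 6/ (5*(s + 5)^3)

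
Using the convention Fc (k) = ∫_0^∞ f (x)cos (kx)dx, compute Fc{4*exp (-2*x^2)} sqrt (2)*sqrt (pi)*exp (-k^2/8)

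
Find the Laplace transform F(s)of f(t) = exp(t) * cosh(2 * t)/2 (s - 1)/(2 * ((s - 1)^2-4))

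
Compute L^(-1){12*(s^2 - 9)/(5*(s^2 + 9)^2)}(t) 12*t*cos(3*t)/5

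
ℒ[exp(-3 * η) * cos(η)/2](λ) (λ + 3)/(2 * ((λ + 3)^2 + 1))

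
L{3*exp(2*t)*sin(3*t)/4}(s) 9/(4*((s - 2)^2 + 9))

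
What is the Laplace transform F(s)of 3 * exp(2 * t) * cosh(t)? 3 * (s - 2)/((s - 2)^2 - 1)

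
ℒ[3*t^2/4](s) 3/(2*s^3)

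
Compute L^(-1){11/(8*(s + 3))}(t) 11*exp(-3*t)/8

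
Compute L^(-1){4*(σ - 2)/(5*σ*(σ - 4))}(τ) 4*exp(2*τ)*cosh(2*τ)/5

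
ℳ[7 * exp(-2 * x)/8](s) 7 * gamma(s)/(8 * 2^s)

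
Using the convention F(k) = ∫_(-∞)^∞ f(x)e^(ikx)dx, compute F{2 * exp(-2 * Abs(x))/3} 8/(3 * (k^2 + 4))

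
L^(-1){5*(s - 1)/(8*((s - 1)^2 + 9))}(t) 5*exp(t)*cos(3*t)/8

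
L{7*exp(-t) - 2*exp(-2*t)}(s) 7/(s + 1) - 2/(s + 2)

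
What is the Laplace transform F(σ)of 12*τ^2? 24/σ^3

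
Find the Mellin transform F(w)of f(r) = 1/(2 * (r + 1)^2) (-pi * w + pi)/(2 * sin(pi * w))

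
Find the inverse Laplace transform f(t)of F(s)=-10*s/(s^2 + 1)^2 -5*t*sin(t)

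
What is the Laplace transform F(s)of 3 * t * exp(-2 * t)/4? 3/(4 * (s + 2)^2)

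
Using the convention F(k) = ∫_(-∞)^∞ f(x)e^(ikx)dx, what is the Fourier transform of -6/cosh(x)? -6*pi/cosh(pi*k/2)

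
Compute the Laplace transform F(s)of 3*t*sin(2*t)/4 3*s/(s^2 + 4)^2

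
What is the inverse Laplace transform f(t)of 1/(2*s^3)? t^2/4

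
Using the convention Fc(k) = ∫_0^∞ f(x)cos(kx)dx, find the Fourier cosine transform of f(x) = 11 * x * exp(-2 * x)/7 11 * (4 - k^2)/(7 * (k^2 + 4)^2)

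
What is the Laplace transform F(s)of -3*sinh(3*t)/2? -9/(2*s^2 - 18)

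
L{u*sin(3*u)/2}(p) 3*p/(p^2+9)^2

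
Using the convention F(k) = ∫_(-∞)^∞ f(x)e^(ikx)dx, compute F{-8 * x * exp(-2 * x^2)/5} -sqrt(2) * I * sqrt(pi) * k * exp(-k^2/8)/5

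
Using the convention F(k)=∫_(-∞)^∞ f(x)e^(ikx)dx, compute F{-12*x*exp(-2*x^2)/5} -3*sqrt(2)*I*sqrt(pi)*k*exp(-k^2/8)/10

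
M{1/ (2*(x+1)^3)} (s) pi*(s - 2)*(s - 1)/ (4*sin (pi*s))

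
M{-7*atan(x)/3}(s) 7*pi*sec(pi*s/2)/(6*s)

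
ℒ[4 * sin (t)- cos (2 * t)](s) 4/ (s^2 + 1)- s/ (s^2 + 4)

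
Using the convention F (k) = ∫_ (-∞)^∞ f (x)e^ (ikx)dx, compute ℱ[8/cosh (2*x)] 4*pi/cosh (pi*k/4)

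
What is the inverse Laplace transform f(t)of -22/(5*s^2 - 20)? -11*sinh(2*t)/5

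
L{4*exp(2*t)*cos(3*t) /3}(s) 4*(s - 2) /(3*((s - 2) ^2+9) ) 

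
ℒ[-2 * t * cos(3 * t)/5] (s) 2 * (9 - s^2)/(5 * (s^2+9)^2)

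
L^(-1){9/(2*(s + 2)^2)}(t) 9*t*exp(-2*t)/2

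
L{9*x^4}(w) 216/w^5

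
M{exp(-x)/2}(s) gamma(s)/2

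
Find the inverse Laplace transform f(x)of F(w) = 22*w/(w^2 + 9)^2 11*x*sin(3*x)/3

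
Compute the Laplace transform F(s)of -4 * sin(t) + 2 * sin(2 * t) 4/(s^2 + 4)-4/(s^2 + 1)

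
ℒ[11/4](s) 11/(4 * s)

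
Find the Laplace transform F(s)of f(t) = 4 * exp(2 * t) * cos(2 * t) 4 * (s - 2)/((s - 2)^2 + 4)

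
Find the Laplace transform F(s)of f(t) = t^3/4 3/(2*s^4)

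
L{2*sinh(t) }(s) 2/(s^2 - 1) 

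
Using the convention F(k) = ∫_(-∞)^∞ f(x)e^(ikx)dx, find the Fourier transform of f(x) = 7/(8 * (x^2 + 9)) 7 * pi * exp(-3 * Abs(k))/24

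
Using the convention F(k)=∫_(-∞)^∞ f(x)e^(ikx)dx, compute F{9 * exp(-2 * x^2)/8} 9 * sqrt(2) * sqrt(pi) * exp(-k^2/8)/16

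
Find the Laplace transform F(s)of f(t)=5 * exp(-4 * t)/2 5/(2 * (s + 4))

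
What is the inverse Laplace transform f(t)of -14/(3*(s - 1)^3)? -7*t^2*exp(t)/3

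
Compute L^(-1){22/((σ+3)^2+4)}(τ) 11*exp(-3*τ)*sin(2*τ)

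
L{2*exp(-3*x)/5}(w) 2/(5*(w + 3))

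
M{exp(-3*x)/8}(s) gamma(s)/(8*3^s)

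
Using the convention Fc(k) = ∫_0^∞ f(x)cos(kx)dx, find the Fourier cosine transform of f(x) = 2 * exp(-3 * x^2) sqrt(3) * sqrt(pi) * exp(-k^2/12)/3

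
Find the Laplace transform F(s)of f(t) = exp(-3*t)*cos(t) (s+3)/((s+3)^2+1)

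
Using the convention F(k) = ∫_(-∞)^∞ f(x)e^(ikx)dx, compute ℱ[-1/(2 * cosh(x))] -pi/(2 * cosh(pi * k/2))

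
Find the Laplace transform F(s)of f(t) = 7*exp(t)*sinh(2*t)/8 7/(4*((s - 1)^2 - 4))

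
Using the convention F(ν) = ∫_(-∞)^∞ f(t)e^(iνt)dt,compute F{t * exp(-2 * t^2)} sqrt(2) * I * sqrt(pi) * ν * exp(-ν^2/8)/8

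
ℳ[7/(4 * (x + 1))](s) 7 * pi * csc(pi * s)/4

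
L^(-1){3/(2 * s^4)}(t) t^3/4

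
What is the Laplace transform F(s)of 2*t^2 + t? 4/s^3 + s^(-2)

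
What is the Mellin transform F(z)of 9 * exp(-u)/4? 9 * gamma(z)/4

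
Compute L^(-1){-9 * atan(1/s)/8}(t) -9 * sin(t)/(8 * t)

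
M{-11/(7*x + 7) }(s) -11*pi*csc(pi*s) /7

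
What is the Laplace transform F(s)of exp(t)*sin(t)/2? 1/(2*((s - 1)^2 + 1))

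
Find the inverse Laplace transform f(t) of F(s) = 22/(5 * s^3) 11 * t^2/5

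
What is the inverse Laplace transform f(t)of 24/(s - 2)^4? 4*t^3*exp(2*t)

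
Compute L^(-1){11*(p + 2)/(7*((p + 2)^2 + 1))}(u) 11*exp(-2*u)*cos(u)/7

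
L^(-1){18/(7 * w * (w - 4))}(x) 9 * exp(2 * x) * sinh(2 * x)/7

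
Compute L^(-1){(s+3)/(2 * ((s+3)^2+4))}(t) exp(-3 * t) * cos(2 * t)/2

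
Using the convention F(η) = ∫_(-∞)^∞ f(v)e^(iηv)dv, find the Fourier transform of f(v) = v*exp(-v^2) I*sqrt(pi)*η*exp(-η^2/4)/2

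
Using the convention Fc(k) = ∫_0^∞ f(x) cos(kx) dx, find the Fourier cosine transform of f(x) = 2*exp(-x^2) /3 sqrt(pi)*exp(-k^2/4) /3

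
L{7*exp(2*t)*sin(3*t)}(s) 21/((s - 2)^2 + 9)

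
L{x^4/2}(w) 12/w^5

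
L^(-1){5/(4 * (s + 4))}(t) 5 * exp(-4 * t)/4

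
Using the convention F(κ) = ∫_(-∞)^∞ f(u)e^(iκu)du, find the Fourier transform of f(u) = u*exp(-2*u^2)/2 sqrt(2)*I*sqrt(pi)*κ*exp(-κ^2/8)/16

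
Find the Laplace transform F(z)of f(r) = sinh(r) 1/(z^2 - 1)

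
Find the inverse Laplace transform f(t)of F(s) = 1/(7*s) 1/7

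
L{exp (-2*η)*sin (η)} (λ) 1/ ( (λ+2)^2+1)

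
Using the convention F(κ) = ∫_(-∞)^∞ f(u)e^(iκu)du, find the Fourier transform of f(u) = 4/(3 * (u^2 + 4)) 2 * pi * exp(-2 * Abs(κ))/3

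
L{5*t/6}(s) 5/(6*s^2)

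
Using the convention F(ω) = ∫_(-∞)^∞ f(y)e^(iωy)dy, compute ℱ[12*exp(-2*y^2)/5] 6*sqrt(2)*sqrt(pi)*exp(-ω^2/8)/5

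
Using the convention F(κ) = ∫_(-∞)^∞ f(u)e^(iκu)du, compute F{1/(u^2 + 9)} pi * exp(-3 * Abs(κ))/3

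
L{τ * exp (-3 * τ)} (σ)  (σ + 3)^ (-2)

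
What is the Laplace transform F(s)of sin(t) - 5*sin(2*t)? 1/(s^2+1) - 10/(s^2+4)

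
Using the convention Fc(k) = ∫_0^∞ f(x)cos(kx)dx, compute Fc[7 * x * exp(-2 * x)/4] 7 * (4 - k^2)/(4 * (k^2 + 4)^2)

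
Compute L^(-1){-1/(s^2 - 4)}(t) -sinh(2 * t)/2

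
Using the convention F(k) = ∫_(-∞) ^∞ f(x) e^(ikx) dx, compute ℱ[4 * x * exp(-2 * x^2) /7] sqrt(2) * I * sqrt(pi) * k * exp(-k^2/8) /14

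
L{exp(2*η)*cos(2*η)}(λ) (λ - 2)/((λ - 2)^2+4)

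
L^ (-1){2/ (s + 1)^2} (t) 2 * t * exp (-t)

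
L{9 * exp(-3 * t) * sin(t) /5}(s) 9/(5 * ((s + 3) ^2 + 1) ) 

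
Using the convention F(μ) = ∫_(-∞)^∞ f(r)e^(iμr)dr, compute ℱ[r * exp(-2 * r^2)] sqrt(2) * I * sqrt(pi) * μ * exp(-μ^2/8)/8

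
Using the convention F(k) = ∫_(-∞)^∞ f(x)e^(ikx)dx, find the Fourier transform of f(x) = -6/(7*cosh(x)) -6*pi/(7*cosh(pi*k/2))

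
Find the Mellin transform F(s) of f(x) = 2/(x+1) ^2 -2*pi*(s - 1) /sin(pi*s) 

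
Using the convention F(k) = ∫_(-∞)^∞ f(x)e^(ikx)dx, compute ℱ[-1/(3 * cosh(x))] -pi/(3 * cosh(pi * k/2))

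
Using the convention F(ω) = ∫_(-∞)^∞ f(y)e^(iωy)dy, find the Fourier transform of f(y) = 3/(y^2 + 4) 3*pi*exp(-2*Abs(ω))/2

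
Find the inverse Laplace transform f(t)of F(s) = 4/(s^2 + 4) 2*sin(2*t)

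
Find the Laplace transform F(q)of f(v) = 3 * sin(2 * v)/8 3/(4 * (q^2 + 4))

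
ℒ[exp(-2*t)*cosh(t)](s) (s + 2)/((s + 2)^2 - 1)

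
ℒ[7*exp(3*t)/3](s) 7/(3*(s - 3))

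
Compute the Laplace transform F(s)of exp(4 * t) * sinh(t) 1/((s - 4)^2 - 1)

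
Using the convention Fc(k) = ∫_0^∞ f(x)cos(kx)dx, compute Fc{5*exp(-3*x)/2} 15/(2*(k^2 + 9))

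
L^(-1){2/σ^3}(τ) τ^2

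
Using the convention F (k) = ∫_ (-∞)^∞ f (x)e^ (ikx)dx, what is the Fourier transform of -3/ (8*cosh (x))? -3*pi/ (8*cosh (pi*k/2))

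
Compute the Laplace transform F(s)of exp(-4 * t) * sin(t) 1/((s + 4)^2 + 1)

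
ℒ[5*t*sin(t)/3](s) 10*s/(3*(s^2 + 1)^2)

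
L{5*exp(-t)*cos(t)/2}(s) 5*(s+1)/(2*((s+1)^2+1))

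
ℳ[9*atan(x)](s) -9*pi*sec(pi*s/2) /(2*s) 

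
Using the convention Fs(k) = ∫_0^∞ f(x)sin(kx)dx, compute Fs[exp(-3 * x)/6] k/(6 * (k^2+9))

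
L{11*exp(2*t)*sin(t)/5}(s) 11/(5*((s - 2)^2 + 1))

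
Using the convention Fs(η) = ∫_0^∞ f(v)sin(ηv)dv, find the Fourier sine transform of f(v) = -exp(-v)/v -atan(η)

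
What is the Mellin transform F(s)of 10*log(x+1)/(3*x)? -10*pi*csc(pi*s)/(3*s - 3)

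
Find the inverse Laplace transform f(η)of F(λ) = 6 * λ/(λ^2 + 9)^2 η * sin(3 * η)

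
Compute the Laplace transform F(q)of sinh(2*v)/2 1/(q^2 - 4)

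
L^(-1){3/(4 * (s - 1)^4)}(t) t^3 * exp(t)/8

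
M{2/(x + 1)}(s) 2*pi*csc(pi*s)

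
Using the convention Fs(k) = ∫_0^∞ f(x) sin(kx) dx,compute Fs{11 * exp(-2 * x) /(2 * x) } 11 * atan(k/2) /2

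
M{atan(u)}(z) -pi*sec(pi*z/2)/(2*z)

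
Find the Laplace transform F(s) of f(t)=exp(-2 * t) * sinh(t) 1/((s + 2) ^2 - 1) 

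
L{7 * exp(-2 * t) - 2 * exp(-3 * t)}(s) 7/(s + 2) - 2/(s + 3)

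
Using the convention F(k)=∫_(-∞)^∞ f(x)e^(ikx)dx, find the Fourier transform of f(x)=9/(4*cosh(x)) 9*pi/(4*cosh(pi*k/2))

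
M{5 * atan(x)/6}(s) -5 * pi * sec(pi * s/2)/(12 * s)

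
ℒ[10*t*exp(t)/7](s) 10/(7*(s - 1)^2)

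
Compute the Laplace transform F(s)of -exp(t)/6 -1/(6 * s - 6)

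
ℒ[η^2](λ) 2/λ^3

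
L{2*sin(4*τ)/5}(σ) 8/(5*(σ^2 + 16))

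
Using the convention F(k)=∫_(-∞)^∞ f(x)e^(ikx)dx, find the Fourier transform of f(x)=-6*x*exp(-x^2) -3*I*sqrt(pi)*k*exp(-k^2/4)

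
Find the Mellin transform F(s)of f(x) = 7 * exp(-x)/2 7 * gamma(s)/2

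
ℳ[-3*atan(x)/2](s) 3*pi*sec(pi*s/2)/(4*s)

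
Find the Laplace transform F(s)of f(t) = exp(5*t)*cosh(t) (s - 5)/((s - 5)^2 - 1)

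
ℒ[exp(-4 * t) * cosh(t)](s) (s + 4)/((s + 4)^2 - 1)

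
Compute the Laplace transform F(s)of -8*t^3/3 -16/s^4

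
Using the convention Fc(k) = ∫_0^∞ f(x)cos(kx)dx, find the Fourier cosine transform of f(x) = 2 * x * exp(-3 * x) 2 * (9 - k^2)/(k^2 + 9)^2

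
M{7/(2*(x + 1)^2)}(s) -7*pi*(s - 1)/(2*sin(pi*s))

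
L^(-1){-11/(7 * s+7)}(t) -11 * exp(-t)/7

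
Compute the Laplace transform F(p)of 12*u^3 72/p^4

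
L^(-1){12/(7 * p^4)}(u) 2 * u^3/7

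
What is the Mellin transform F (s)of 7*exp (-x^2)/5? 7*gamma (s/2)/10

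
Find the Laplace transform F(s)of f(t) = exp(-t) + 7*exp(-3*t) 7/(s + 3) + 1/(s + 1)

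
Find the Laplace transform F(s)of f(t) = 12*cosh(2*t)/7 12*s/(7*(s^2 - 4))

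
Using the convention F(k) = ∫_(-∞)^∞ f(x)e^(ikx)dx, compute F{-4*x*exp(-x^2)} -2*I*sqrt(pi)*k*exp(-k^2/4)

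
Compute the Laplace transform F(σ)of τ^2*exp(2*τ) 2/(σ - 2)^3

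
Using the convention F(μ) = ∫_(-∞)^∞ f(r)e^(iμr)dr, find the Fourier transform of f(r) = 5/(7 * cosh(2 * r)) 5 * pi/(14 * cosh(pi * μ/4))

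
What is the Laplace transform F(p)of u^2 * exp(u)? 2/(p - 1)^3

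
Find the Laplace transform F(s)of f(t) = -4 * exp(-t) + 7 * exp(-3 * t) 7/(s + 3) - 4/(s + 1)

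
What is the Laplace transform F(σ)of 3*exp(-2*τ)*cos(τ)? 3*(σ + 2)/((σ + 2)^2 + 1)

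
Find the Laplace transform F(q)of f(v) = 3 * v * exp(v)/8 3/(8 * (q - 1)^2)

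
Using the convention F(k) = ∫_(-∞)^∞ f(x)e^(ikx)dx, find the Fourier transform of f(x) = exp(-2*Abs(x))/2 2/(k^2 + 4)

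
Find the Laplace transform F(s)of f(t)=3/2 3/(2 * s)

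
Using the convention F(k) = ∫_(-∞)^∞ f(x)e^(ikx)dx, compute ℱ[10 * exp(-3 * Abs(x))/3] 20/(k^2+9)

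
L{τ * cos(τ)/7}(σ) (σ^2-1)/(7 * (σ^2 + 1)^2)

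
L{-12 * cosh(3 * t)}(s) -12 * s/(s^2 - 9)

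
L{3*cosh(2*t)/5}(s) 3*s/(5*(s^2 - 4))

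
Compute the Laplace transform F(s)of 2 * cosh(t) 2 * s/(s^2-1)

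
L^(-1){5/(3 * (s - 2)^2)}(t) 5 * t * exp(2 * t)/3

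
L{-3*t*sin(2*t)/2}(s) -6*s/(s^2 + 4)^2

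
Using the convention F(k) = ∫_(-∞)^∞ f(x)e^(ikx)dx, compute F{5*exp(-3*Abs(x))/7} 30/(7*(k^2 + 9))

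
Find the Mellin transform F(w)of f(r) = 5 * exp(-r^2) 5 * gamma(w/2)/2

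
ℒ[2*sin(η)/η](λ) 2*atan(1/λ)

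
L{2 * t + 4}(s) 2/s^2 + 4/s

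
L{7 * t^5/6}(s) 140/s^6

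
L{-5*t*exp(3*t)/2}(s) -5/(2*(s - 3)^2)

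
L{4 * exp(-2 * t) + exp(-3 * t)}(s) 1/(s + 3) + 4/(s + 2)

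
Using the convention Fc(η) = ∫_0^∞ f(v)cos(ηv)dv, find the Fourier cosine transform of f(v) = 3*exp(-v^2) 3*sqrt(pi)*exp(-η^2/4)/2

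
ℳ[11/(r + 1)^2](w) -11*pi*(w - 1)/sin(pi*w)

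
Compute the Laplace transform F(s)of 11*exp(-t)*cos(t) 11*(s + 1)/((s + 1)^2 + 1)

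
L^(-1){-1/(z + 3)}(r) -exp(-3*r)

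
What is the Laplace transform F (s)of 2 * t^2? 4/s^3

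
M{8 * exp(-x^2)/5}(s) 4 * gamma(s/2)/5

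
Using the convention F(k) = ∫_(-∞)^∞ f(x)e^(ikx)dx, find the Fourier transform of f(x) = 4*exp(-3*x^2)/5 4*sqrt(3)*sqrt(pi)*exp(-k^2/12)/15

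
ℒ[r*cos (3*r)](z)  (z^2 - 9)/ (z^2 + 9)^2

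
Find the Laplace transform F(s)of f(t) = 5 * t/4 5/(4 * s^2)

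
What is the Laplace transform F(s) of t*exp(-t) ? (s + 1) ^(-2) 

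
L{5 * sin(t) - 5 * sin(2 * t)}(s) 5/(s^2+1) - 10/(s^2+4)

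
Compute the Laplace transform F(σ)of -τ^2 -2/σ^3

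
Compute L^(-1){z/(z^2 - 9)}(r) cosh(3*r)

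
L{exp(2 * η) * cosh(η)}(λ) (λ - 2)/((λ - 2)^2 - 1)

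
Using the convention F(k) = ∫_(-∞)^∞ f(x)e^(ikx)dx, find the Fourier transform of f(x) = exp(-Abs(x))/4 1/(2*(k^2 + 1))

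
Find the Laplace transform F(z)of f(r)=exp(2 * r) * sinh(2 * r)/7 2/(7 * z * (z - 4))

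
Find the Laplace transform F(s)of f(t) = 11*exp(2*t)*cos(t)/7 11*(s - 2)/(7*((s - 2)^2+1))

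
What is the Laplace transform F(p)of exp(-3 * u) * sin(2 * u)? 2/((p + 3)^2 + 4)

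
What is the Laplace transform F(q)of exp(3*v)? 1/(q - 3)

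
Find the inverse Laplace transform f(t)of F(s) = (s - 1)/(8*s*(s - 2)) exp(t)*cosh(t)/8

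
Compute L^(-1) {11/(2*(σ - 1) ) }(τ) 11*exp(τ) /2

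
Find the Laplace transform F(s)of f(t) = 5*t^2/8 5/(4*s^3)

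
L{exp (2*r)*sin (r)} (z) 1/ ( (z - 2)^2 + 1)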